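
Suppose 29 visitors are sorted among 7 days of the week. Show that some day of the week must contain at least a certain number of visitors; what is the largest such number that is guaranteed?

5

By pigeonhole, the 7 days of the week are the holes and the 29 visitors are the pigeons.
If every day of the week held at most 4 visitors, the total would be at most 7 × 4 = 28, which is less than 29.
So some day of the week holds at least ⌈29/7⌉ = 5 visitors.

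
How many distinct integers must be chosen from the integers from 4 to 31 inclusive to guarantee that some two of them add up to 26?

20

Group the elements by complementary pair {x, 26−x}: {4,22}, {5,21}, {6,20}, …, giving 9 two-element pairs, the single value 13 (it cannot pair with itself since the integers are distinct), and 9 integers whose partner 26−x falls outside [4,31].
Treating each of those 19 groups as a pigeonhole, one can pick one integer per group — 19 integers — with no two summing to 26.
The 20th integer lands in an occupied pair, forcing a sum of 26.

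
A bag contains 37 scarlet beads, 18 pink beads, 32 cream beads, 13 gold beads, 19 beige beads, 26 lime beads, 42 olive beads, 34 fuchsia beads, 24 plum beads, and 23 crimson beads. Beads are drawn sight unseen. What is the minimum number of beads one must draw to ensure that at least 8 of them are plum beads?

252

In the worst case for collecting plum beads, every non-plum bead comes out first.
There are 37 + 18 + 32 + 13 + 19 + 26 + 42 + 34 + 23 = 244 non-plum beads altogether.
After those, each further bead must be plum, so 244 + 8 = 252 draws guarantee 8 plum beads.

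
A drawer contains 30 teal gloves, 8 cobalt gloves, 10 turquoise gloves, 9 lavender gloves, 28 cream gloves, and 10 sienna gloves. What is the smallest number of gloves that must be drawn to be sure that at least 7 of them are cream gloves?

In the worst case for collecting cream gloves, every non-cream glove comes out first.
There are 30 + 8 + 10 + 9 + 10 = 67 non-cream gloves altogether.
After those, each further glove must be cream, so 67 + 7 = 74 draws guarantee 7 cream gloves.

74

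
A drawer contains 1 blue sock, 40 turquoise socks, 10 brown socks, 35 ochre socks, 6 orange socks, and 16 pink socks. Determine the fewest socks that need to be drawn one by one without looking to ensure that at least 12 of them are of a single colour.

51

Put each drawn sock into a box by colour. The largest draw with every box below 12 takes min(count, 11) from each colour; colours with fewer than 11 contribute all they have.
Σ min(cᵢ, 11) = 1 + 11 + 10 + 11 + 6 + 11 = 50.
Draw number 50 + 1 = 51 must push one box to 12.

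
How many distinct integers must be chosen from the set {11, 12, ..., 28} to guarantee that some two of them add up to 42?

12

Group the elements by complementary pair {x, 42−x}: {14,28}, {15,27}, {16,26}, …, giving 7 two-element pairs, the single value 21 (it cannot pair with itself since the integers are distinct), and 3 integers whose partner 42−x falls outside [11,28].
By the pigeonhole principle, treating each of those 11 groups as a pigeonhole, one can pick one integer per group — 11 integers — with no two summing to 42.
The 12th integer lands in an occupied pair, forcing a sum of 42.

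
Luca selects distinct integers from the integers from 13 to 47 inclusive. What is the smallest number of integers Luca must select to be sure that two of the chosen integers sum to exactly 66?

22

Group the elements by complementary pair {x, 66−x}: {19,47}, {20,46}, {21,45}, …, giving 14 two-element pairs, the single value 33 (it cannot pair with itself since the integers are distinct), and 6 integers whose partner 66−x falls outside [13,47].
By pigeonhole, treating each of those 21 groups as a pigeonhole, one can pick one integer per group — 21 integers — with no two summing to 66.
The 22nd integer lands in an occupied pair, forcing a sum of 66.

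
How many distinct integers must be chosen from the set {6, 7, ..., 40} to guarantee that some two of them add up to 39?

22

Two chosen integers sum to 39 exactly when both halves of some pair {x, 39−x} with 6 ≤ x ≤ 39−x ≤ 33 are chosen — 14 such pairs.
The remaining 7 elements (those with no distinct partner in range) can never complete a 39-sum, so the worst case takes all of them and one from each pair: 7 + 14 = 21.
The 22nd integer has to be the second member of some pair, so 21 + 1 = 22.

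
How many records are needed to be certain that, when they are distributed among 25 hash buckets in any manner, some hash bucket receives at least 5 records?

101

With 100 records one could put exactly 4 in each of the 25 hash buckets, and no hash bucket would reach 5.
By pigeonhole, one more record must land in a hash bucket that already has 4, giving it 5.
So 25 × 4 + 1 = 101 records are required.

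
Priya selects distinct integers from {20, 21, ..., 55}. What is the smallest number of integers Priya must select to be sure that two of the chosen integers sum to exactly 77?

Group the elements by complementary pair {x, 77−x}: {22,55}, {23,54}, {24,53}, …, giving 17 two-element pairs and 2 integers whose partner 77−x falls outside [20,55].
Treating each of those 19 groups as a pigeonhole, one can pick one integer per group — 19 integers — with no two summing to 77.
The 20th integer lands in an occupied pair, forcing a sum of 77.

20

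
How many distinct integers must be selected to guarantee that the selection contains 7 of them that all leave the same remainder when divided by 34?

205

Pigeonhole: the 34 residue classes mod 34 are the pigeonholes.
With 204 integers one could put 6 in each residue class and have no class reach 7.
The 205th integer pushes some class to 7, so 34·6 + 1 = 205.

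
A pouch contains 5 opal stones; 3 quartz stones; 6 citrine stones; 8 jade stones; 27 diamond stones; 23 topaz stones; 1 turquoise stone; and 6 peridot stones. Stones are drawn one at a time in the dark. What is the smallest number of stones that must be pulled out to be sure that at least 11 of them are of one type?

50

Pigeonhole: put each drawn stone into a box by type. The largest draw with every box below 11 takes min(count, 10) from each type; types with fewer than 10 contribute all they have.
Σ min(cᵢ, 10) = 5 + 3 + 6 + 8 + 10 + 10 + 1 + 6 = 49.
Draw number 49 + 1 = 50 must push one box to 11.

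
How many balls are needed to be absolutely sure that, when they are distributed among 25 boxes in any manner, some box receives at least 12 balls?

With 275 balls one could put exactly 11 in each of the 25 boxes, and no box would reach 12.
By pigeonhole, one more ball must land in a box that already has 11, giving it 12.
So 25 × 11 + 1 = 276 balls are required.

276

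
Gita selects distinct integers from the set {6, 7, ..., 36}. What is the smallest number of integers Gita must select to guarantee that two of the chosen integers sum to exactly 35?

Two chosen integers sum to 35 exactly when both halves of some pair {x, 35−x} with 6 ≤ x ≤ 35−x ≤ 29 are chosen — 12 such pairs.
The remaining 7 elements (those with no distinct partner in range) can never complete a 35-sum, so the worst case takes all of them and one from each pair: 7 + 12 = 19.
Pigeonhole: the 20th integer has to be the second member of some pair, so 19 + 1 = 20.

20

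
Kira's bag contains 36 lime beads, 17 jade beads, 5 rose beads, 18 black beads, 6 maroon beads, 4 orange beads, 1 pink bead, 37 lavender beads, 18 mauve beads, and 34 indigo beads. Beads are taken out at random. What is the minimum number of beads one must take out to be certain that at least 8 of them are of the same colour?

An adversary could hand out at most 7 beads per colour (4 colours run out sooner): 7 + 7 + 5 + 7 + 6 + 4 + 1 + 7 + 7 + 7 = 58 beads and still no colour has 8.
By pigeonhole, one more bead lands in a colour already at 7, so 59 draws are enough and 58 are not.

59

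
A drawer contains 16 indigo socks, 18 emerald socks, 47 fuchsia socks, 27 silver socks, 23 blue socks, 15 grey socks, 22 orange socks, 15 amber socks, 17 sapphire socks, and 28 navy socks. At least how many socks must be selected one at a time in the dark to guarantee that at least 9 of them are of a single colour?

81

The 10 colours are the holes; the socks drawn are the pigeons.
To avoid 9 of any one colour, the worst case takes at most 8 of each colour.
That gives 8 + 8 + 8 + 8 + 8 + 8 + 8 + 8 + 8 + 8 = 80 socks with no colour reaching 9.
The next sock forces some colour to 9, so 80 + 1 = 81.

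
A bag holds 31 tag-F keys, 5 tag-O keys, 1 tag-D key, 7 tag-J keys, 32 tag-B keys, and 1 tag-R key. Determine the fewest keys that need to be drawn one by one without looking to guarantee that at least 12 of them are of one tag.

By pigeonhole, put each drawn key into a box by tag. The largest draw with every box below 12 takes min(count, 11) from each tag; tags with fewer than 11 contribute all they have.
Σ min(cᵢ, 11) = 11 + 5 + 1 + 7 + 11 + 1 = 36.
Draw number 36 + 1 = 37 must push one box to 12.

37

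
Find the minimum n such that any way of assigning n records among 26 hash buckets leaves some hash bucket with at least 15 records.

365

With 364 records one could put exactly 14 in each of the 26 hash buckets, and no hash bucket would reach 15.
By the pigeonhole principle, one more record must land in a hash bucket that already has 14, giving it 15.
So 26 × 14 + 1 = 365 records are required.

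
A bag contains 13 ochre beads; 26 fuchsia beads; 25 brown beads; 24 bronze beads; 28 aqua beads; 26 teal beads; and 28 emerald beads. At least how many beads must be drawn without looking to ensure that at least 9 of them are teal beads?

In the worst case for collecting teal beads, every non-teal bead comes out first.
There are 13 + 26 + 25 + 24 + 28 + 28 = 144 non-teal beads altogether.
After those, each further bead must be teal, so 144 + 9 = 153 draws guarantee 9 teal beads.

153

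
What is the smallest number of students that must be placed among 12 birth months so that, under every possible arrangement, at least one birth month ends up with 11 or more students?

With 120 students one could put exactly 10 in each of the 12 birth months, and no birth month would reach 11.
By pigeonhole, one more student must land in a birth month that already has 10, giving it 11.
So 12 × 10 + 1 = 121 students are required.

121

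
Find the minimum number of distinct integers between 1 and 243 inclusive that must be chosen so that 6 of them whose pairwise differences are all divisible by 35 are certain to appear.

176

Integers whose pairwise differences are multiples of 35 are exactly those sharing a remainder mod 35. By the pigeonhole principle, the 35 residue classes mod 35 are the pigeonholes.
With 175 integers one could put 5 in each residue class and have no class reach 6.
The 176th integer pushes some class to 6, so 35·5 + 1 = 176.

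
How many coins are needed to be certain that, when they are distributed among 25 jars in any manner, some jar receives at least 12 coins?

With 275 coins one could put exactly 11 in each of the 25 jars, and no jar would reach 12.
Pigeonhole: one more coin must land in a jar that already has 11, giving it 12.
So 25 × 11 + 1 = 276 coins are required.

276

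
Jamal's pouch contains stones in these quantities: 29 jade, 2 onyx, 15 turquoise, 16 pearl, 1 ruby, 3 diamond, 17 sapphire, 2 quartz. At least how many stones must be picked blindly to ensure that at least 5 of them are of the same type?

The 8 types are the holes; the stones drawn are the pigeons.
To avoid 5 of any one type, the worst case takes at most 4 of each type, or every stone of a type that has fewer than 4.
That gives 4 + 2 + 4 + 4 + 1 + 3 + 4 + 2 = 24 stones with no type reaching 5.
The next stone forces some type to 5, so 24 + 1 = 25.

25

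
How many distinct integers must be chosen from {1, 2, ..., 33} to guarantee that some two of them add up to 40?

Two chosen integers sum to 40 exactly when both halves of some pair {x, 40−x} with 7 ≤ x ≤ 40−x ≤ 33 are chosen — 13 such pairs.
The remaining 7 elements (those with no distinct partner in range) can never complete a 40-sum, so the worst case takes all of them and one from each pair: 7 + 13 = 20.
The 21st integer has to be the second member of some pair, so 20 + 1 = 21.

21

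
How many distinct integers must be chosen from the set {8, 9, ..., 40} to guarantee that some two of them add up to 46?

19

Two chosen integers sum to 46 exactly when both halves of some pair {x, 46−x} with 8 ≤ x ≤ 46−x ≤ 38 are chosen — 15 such pairs.
The remaining 3 elements (those with no distinct partner in range) can never complete a 46-sum, so the worst case takes all of them and one from each pair: 3 + 15 = 18.
By the pigeonhole principle, the 19th integer has to be the second member of some pair, so 18 + 1 = 19.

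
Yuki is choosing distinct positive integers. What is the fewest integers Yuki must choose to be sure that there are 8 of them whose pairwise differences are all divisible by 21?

148

Integers whose pairwise differences are multiples of 21 are exactly those sharing a remainder mod 21. By the pigeonhole principle, the 21 residue classes mod 21 are the pigeonholes.
With 147 integers one could put 7 in each residue class and have no class reach 8.
The 148th integer pushes some class to 8, so 21·7 + 1 = 148.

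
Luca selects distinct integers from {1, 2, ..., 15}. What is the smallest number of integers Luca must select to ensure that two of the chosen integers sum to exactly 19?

10

Two chosen integers sum to 19 exactly when both halves of some pair {x, 19−x} with 4 ≤ x ≤ 19−x ≤ 15 are chosen — 6 such pairs.
The remaining 3 elements (those with no distinct partner in range) can never complete a 19-sum, so the worst case takes all of them and one from each pair: 3 + 6 = 9.
The 10th integer has to be the second member of some pair, so 9 + 1 = 10.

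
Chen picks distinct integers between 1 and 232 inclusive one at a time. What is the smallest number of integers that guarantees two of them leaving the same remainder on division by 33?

34

Pigeonhole: the 33 residue classes mod 33 are the pigeonholes.
With 33 integers one could put 1 in each residue class and have no class reach 2.
The 34th integer pushes some class to 2, so 33·1 + 1 = 34.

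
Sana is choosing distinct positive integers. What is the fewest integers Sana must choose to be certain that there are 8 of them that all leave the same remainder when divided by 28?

197

The 28 residue classes mod 28 are the pigeonholes.
With 196 integers one could put 7 in each residue class and have no class reach 8.
The 197th integer pushes some class to 8, so 28·7 + 1 = 197.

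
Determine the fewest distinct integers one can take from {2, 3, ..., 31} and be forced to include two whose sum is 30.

A set avoiding the sum 30 can contain at most one of each pair {x, 30−x}, plus the 4 elements whose complement lies outside the range or equal to its own complement.
The integers 15, …, 31 (17 of them) are such a set: any two sum to at least 15+16 = 31 > 30.
By pigeonhole, any 18th integer completes one of the 13 pairs, so 18 choices force a sum of 30.

18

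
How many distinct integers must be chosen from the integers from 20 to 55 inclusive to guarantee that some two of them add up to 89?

Group the elements by complementary pair {x, 89−x}: {34,55}, {35,54}, {36,53}, …, giving 11 two-element pairs and 14 integers whose partner 89−x falls outside [20,55].
By pigeonhole, treating each of those 25 groups as a pigeonhole, one can pick one integer per group — 25 integers — with no two summing to 89.
The 26th integer lands in an occupied pair, forcing a sum of 89.

26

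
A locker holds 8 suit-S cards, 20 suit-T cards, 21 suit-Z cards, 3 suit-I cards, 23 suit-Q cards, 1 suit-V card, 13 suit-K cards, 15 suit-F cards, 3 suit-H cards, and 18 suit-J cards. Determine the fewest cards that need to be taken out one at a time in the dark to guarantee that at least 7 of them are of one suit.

50

The 10 suits are the holes; the cards drawn are the pigeons.
To avoid 7 of any one suit, the worst case takes at most 6 of each suit, or every card of a suit that has fewer than 6.
That gives 6 + 6 + 6 + 3 + 6 + 1 + 6 + 6 + 3 + 6 = 49 cards with no suit reaching 7.
The next card forces some suit to 7, so 49 + 1 = 50.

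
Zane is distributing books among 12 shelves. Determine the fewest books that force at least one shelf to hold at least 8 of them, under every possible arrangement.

85

With 84 books one could put exactly 7 in each of the 12 shelves, and no shelf would reach 8.
By pigeonhole, one more book must land in a shelf that already has 7, giving it 8.
So 12 × 7 + 1 = 85 books are required.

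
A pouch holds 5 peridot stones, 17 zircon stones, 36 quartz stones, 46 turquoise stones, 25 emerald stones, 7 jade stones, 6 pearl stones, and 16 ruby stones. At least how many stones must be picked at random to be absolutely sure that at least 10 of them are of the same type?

64

Pigeonhole: put each drawn stone into a box by type. The largest draw with every box below 10 takes min(count, 9) from each type; types with fewer than 9 contribute all they have.
Σ min(cᵢ, 9) = 5 + 9 + 9 + 9 + 9 + 7 + 6 + 9 = 63.
Draw number 63 + 1 = 64 must push one box to 10.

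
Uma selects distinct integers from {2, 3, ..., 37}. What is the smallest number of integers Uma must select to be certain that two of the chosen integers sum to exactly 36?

21

Group the elements by complementary pair {x, 36−x}: {2,34}, {3,33}, {4,32}, …, giving 16 two-element pairs; the single value 18 (it cannot pair with itself since the integers are distinct); and 3 integers whose partner 36−x falls outside [2,37].
By pigeonhole, treating each of those 20 groups as a pigeonhole, one can pick one integer per group — 20 integers — with no two summing to 36.
The 21st integer lands in an occupied pair, forcing a sum of 36.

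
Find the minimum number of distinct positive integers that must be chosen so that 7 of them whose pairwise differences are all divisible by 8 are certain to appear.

Integers whose pairwise differences are multiples of 8 are exactly those sharing a remainder mod 8. By the pigeonhole principle, the 8 residue classes mod 8 are the pigeonholes.
With 48 integers one could put 6 in each residue class and have no class reach 7.
The 49th integer pushes some class to 7, so 8·6 + 1 = 49.

49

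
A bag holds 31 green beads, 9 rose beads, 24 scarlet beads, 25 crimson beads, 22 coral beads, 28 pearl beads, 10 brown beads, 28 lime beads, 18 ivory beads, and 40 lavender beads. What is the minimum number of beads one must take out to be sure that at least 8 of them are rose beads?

234

In the worst case for collecting rose beads, every non-rose bead comes out first.
There are 31 + 24 + 25 + 22 + 28 + 10 + 28 + 18 + 40 = 226 non-rose beads altogether.
After those, each further bead must be rose, so 226 + 8 = 234 draws guarantee 8 rose beads.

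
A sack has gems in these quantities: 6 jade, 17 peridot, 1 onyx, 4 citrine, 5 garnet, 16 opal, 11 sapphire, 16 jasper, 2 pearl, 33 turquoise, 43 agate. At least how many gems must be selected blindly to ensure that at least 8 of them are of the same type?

An adversary could hand out at most 7 gems per type (5 types run out sooner): 6 + 7 + 1 + 4 + 5 + 7 + 7 + 7 + 2 + 7 + 7 = 60 gems and still no type has 8.
One more gem lands in a type already at 7, so 61 draws are enough and 60 are not.

61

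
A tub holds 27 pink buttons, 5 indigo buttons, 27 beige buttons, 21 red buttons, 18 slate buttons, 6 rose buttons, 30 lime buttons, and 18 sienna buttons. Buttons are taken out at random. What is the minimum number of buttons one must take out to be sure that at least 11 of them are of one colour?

An adversary could hand out at most 10 buttons per colour (indigo, rose run out sooner): 10 + 5 + 10 + 10 + 10 + 6 + 10 + 10 = 71 buttons and still no colour has 11.
One more button lands in a colour already at 10, so 72 draws are enough and 71 are not.

72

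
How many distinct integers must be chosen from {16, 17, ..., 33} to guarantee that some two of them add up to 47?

Two chosen integers sum to 47 exactly when both halves of some pair {x, 47−x} with 16 ≤ x ≤ 47−x ≤ 31 are chosen — 8 such pairs.
The remaining 2 elements (those with no distinct partner in range) can never complete a 47-sum, so the worst case takes all of them and one from each pair: 2 + 8 = 10.
The 11th integer has to be the second member of some pair, so 10 + 1 = 11.

11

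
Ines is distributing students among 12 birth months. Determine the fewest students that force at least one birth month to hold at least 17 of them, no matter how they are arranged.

With 192 students one could put exactly 16 in each of the 12 birth months, and no birth month would reach 17.
One more student must land in a birth month that already has 16, giving it 17.
So 12 × 16 + 1 = 193 students are required.

193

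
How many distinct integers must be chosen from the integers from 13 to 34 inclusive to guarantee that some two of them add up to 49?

13

Group the elements by complementary pair {x, 49−x}: {15,34}, {16,33}, {17,32}, …, giving 10 two-element pairs and 2 integers whose partner 49−x falls outside [13,34].
Pigeonhole: treating each of those 12 groups as a pigeonhole, one can pick one integer per group — 12 integers — with no two summing to 49.
The 13th integer lands in an occupied pair, forcing a sum of 49.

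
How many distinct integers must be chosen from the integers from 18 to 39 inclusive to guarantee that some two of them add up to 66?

17

Group the elements by complementary pair {x, 66−x}: {27,39}, {28,38}, {29,37}, …, giving 6 two-element pairs, the single value 33 (it cannot pair with itself since the integers are distinct), and 9 integers whose partner 66−x falls outside [18,39].
By the pigeonhole principle, treating each of those 16 groups as a pigeonhole, one can pick one integer per group — 16 integers — with no two summing to 66.
The 17th integer lands in an occupied pair, forcing a sum of 66.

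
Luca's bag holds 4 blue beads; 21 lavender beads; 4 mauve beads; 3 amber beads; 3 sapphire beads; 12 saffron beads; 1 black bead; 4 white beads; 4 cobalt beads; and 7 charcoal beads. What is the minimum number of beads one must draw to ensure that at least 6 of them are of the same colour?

39

By the pigeonhole principle, the 10 colours are the holes; the beads drawn are the pigeons.
To avoid 6 of any one colour, the worst case takes at most 5 of each colour, or every bead of a colour that has fewer than 5.
That gives 4 + 5 + 4 + 3 + 3 + 5 + 1 + 4 + 4 + 5 = 38 beads with no colour reaching 6.
The next bead forces some colour to 6, so 38 + 1 = 39.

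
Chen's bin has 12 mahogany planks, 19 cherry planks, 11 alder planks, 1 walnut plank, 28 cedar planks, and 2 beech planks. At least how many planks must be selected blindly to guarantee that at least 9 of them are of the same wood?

36

An adversary could hand out at most 8 planks per wood (walnut, beech run out sooner): 8 + 8 + 8 + 1 + 8 + 2 = 35 planks and still no wood has 9.
Pigeonhole: one more plank lands in a wood already at 8, so 36 draws are enough and 35 are not.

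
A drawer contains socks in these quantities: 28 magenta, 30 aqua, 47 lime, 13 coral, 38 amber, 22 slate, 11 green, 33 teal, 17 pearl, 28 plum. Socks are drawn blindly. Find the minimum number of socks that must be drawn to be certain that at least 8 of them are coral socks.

In the worst case for collecting coral socks, every non-coral sock comes out first.
There are 28 + 30 + 47 + 38 + 22 + 11 + 33 + 17 + 28 = 254 non-coral socks altogether.
After those, each further sock must be coral, so 254 + 8 = 262 draws guarantee 8 coral socks.

262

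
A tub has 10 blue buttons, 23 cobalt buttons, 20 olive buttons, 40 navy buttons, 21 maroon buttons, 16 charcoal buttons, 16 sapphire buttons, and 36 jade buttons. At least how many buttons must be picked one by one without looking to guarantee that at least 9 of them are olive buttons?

171

In the worst case for collecting olive buttons, every non-olive button comes out first.
There are 10 + 23 + 40 + 21 + 16 + 16 + 36 = 162 non-olive buttons altogether.
After those, each further button must be olive, so 162 + 9 = 171 draws guarantee 9 olive buttons.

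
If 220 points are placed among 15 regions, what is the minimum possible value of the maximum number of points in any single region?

By pigeonhole, the 15 regions are the holes and the 220 points are the pigeons.
If every region held at most 14 points, the total would be at most 15 × 14 = 210, which is less than 220.
So some region holds at least ⌈220/15⌉ = 15 points.

15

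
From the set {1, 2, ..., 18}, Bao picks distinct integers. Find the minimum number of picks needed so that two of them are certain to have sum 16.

Two chosen integers sum to 16 exactly when both halves of some pair {x, 16−x} with 1 ≤ x ≤ 16−x ≤ 15 are chosen — 7 such pairs.
The remaining 4 elements (those with no distinct partner in range) can never complete a 16-sum, so the worst case takes all of them and one from each pair: 4 + 7 = 11.
By the pigeonhole principle, the 12th integer has to be the second member of some pair, so 11 + 1 = 12.

12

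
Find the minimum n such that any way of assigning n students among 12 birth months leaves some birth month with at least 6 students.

61

With 60 students one could put exactly 5 in each of the 12 birth months, and no birth month would reach 6.
One more student must land in a birth month that already has 5, giving it 6.
So 12 × 5 + 1 = 61 students are required.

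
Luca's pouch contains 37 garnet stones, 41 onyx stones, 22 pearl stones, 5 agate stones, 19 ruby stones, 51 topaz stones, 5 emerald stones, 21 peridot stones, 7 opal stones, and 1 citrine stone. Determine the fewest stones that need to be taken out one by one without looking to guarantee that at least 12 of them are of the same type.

85

Pigeonhole: the 10 types are the holes; the stones drawn are the pigeons.
To avoid 12 of any one type, the worst case takes at most 11 of each type, or every stone of a type that has fewer than 11.
That gives 11 + 11 + 11 + 5 + 11 + 11 + 5 + 11 + 7 + 1 = 84 stones with no type reaching 12.
The next stone forces some type to 12, so 84 + 1 = 85.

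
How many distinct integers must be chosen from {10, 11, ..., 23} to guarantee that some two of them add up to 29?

A set avoiding the sum 29 can contain at most one of each pair {x, 29−x}, plus the 4 elements whose complement lies outside the range.
The integers 15, …, 23 (9 of them) are such a set: any two sum to at least 15+16 = 31 > 29.
By pigeonhole, any 10th integer completes one of the 5 pairs, so 10 choices force a sum of 29.

10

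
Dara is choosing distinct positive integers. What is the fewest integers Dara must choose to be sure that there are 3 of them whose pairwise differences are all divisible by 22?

45

Integers whose pairwise differences are multiples of 22 are exactly those sharing a remainder mod 22. By the pigeonhole principle, the 22 residue classes mod 22 are the pigeonholes.
With 44 integers one could put 2 in each residue class and have no class reach 3.
The 45th integer pushes some class to 3, so 22·2 + 1 = 45.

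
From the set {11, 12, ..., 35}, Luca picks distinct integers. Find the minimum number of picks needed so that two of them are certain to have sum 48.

Two chosen integers sum to 48 exactly when both halves of some pair {x, 48−x} with 13 ≤ x ≤ 48−x ≤ 35 are chosen — 11 such pairs.
The remaining 3 elements (those with no distinct partner in range) can never complete a 48-sum, so the worst case takes all of them and one from each pair: 3 + 11 = 14.
By the pigeonhole principle, the 15th integer has to be the second member of some pair, so 14 + 1 = 15.

15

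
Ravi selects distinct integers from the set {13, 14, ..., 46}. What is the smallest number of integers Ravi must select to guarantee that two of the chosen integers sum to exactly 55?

Group the elements by complementary pair {x, 55−x}: {13,42}, {14,41}, {15,40}, …, giving 15 two-element pairs and 4 integers whose partner 55−x falls outside [13,46].
By pigeonhole, treating each of those 19 groups as a pigeonhole, one can pick one integer per group — 19 integers — with no two summing to 55.
The 20th integer lands in an occupied pair, forcing a sum of 55.

20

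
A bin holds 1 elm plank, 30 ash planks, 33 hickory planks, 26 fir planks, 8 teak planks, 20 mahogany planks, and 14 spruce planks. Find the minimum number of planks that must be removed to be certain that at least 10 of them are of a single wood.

55

An adversary could hand out at most 9 planks per wood (elm, teak run out sooner): 1 + 9 + 9 + 9 + 8 + 9 + 9 = 54 planks and still no wood has 10.
By the pigeonhole principle, one more plank lands in a wood already at 9, so 55 draws are enough and 54 are not.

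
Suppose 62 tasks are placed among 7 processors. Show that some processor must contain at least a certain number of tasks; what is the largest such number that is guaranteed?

9

By the pigeonhole principle, the 7 processors are the holes and the 62 tasks are the pigeons.
If every processor held at most 8 tasks, the total would be at most 7 × 8 = 56, which is less than 62.
So some processor holds at least ⌈62/7⌉ = 9 tasks.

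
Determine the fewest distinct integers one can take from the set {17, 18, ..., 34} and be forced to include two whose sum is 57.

13

A set avoiding the sum 57 can contain at most one of each pair {x, 57−x}, plus the 6 elements whose complement lies outside the range.
The integers 17, …, 28 (12 of them) are such a set: any two sum to at least 17+18 = 35 and at most 27+28 = 55 < 57.
Pigeonhole: any 13th integer completes one of the 6 pairs, so 13 choices force a sum of 57.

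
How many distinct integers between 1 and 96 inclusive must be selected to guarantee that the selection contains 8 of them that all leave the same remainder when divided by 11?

78

The 11 residue classes mod 11 are the pigeonholes.
With 77 integers one could put 7 in each residue class and have no class reach 8.
The 78th integer pushes some class to 8, so 11·7 + 1 = 78.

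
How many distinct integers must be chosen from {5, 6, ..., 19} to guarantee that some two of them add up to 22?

10

Two chosen integers sum to 22 exactly when both halves of some pair {x, 22−x} with 5 ≤ x ≤ 22−x ≤ 17 are chosen — 6 such pairs.
The remaining 3 elements (those with no distinct partner in range) can never complete a 22-sum, so the worst case takes all of them and one from each pair: 3 + 6 = 9.
By the pigeonhole principle, the 10th integer has to be the second member of some pair, so 9 + 1 = 10.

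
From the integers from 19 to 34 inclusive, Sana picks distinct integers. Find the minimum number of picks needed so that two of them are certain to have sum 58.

12

A set avoiding the sum 58 can contain at most one of each pair {x, 58−x}, plus the 6 elements whose complement lies outside the range or equal to its own complement.
The integers 19, …, 29 (11 of them) are such a set: any two sum to at least 19+20 = 39 and at most 28+29 = 57 < 58.
Pigeonhole: any 12th integer completes one of the 5 pairs, so 12 choices force a sum of 58.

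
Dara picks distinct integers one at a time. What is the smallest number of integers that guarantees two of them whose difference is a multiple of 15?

16

Integers whose pairwise differences are multiples of 15 are exactly those sharing a remainder mod 15. By the pigeonhole principle, the 15 residue classes mod 15 are the pigeonholes.
With 15 integers one could put 1 in each residue class and have no class reach 2.
The 16th integer pushes some class to 2, so 15·1 + 1 = 16.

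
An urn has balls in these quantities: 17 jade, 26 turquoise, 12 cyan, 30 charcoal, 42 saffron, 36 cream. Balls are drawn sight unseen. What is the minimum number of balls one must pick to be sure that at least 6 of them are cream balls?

In the worst case for collecting cream balls, every non-cream ball comes out first.
There are 17 + 26 + 12 + 30 + 42 = 127 non-cream balls altogether.
After those, each further ball must be cream, so 127 + 6 = 133 draws guarantee 6 cream balls.

133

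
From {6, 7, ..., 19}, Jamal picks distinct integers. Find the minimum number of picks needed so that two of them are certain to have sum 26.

9

Group the elements by complementary pair {x, 26−x}: {7,19}, {8,18}, {9,17}, …, giving 6 two-element pairs, the single value 13 (it cannot pair with itself since the integers are distinct), and 1 integer whose partner 26−x falls outside [6,19].
By the pigeonhole principle, treating each of those 8 groups as a pigeonhole, one can pick one integer per group — 8 integers — with no two summing to 26.
The 9th integer lands in an occupied pair, forcing a sum of 26.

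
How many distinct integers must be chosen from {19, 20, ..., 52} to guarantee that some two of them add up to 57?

Two chosen integers sum to 57 exactly when both halves of some pair {x, 57−x} with 19 ≤ x ≤ 57−x ≤ 38 are chosen — 10 such pairs.
The remaining 14 elements (those with no distinct partner in range) can never complete a 57-sum, so the worst case takes all of them and one from each pair: 14 + 10 = 24.
Pigeonhole: the 25th integer has to be the second member of some pair, so 24 + 1 = 25.

25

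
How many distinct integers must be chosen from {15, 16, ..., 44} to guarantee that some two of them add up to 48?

22

A set avoiding the sum 48 can contain at most one of each pair {x, 48−x}, plus the 12 elements whose complement lies outside the range or equal to its own complement.
The integers 24, …, 44 (21 of them) are such a set: any two sum to at least 24+25 = 49 > 48.
By the pigeonhole principle, any 22nd integer completes one of the 9 pairs, so 22 choices force a sum of 48.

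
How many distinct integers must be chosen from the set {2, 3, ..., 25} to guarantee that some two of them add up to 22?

16

Two chosen integers sum to 22 exactly when both halves of some pair {x, 22−x} with 2 ≤ x ≤ 22−x ≤ 20 are chosen — 9 such pairs.
The remaining 6 elements (those with no distinct partner in range) can never complete a 22-sum, so the worst case takes all of them and one from each pair: 6 + 9 = 15.
The 16th integer has to be the second member of some pair, so 15 + 1 = 16.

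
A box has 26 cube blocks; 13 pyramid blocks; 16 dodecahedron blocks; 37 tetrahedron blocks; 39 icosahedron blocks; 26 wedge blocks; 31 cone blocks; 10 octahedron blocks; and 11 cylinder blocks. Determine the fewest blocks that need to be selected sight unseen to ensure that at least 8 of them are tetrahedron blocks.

180

In the worst case for collecting tetrahedron blocks, every non-tetrahedron block comes out first.
There are 26 + 13 + 16 + 39 + 26 + 31 + 10 + 11 = 172 non-tetrahedron blocks altogether.
After those, each further block must be tetrahedron, so 172 + 8 = 180 draws guarantee 8 tetrahedron blocks.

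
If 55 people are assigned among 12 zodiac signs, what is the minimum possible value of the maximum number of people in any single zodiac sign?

5

By the pigeonhole principle, the 12 zodiac signs are the holes and the 55 people are the pigeons.
If every zodiac sign held at most 4 people, the total would be at most 12 × 4 = 48, which is less than 55.
So some zodiac sign holds at least ⌈55/12⌉ = 5 people.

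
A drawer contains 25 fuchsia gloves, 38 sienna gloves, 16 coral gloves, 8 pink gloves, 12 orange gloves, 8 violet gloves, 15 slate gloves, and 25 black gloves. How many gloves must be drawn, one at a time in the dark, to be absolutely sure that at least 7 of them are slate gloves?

139

In the worst case for collecting slate gloves, every non-slate glove comes out first.
There are 25 + 38 + 16 + 8 + 12 + 8 + 25 = 132 non-slate gloves altogether.
After those, each further glove must be slate, so 132 + 7 = 139 draws guarantee 7 slate gloves.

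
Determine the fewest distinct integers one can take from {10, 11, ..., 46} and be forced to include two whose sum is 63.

23

Group the elements by complementary pair {x, 63−x}: {17,46}, {18,45}, {19,44}, …, giving 15 two-element pairs and 7 integers whose partner 63−x falls outside [10,46].
By pigeonhole, treating each of those 22 groups as a pigeonhole, one can pick one integer per group — 22 integers — with no two summing to 63.
The 23rd integer lands in an occupied pair, forcing a sum of 63.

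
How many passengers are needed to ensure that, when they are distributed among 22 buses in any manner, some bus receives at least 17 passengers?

With 352 passengers one could put exactly 16 in each of the 22 buses, and no bus would reach 17.
One more passenger must land in a bus that already has 16, giving it 17.
So 22 × 16 + 1 = 353 passengers are required.

353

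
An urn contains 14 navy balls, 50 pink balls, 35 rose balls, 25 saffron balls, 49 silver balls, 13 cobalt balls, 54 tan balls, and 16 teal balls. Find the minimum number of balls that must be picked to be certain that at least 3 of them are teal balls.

243

In the worst case for collecting teal balls, every non-teal ball comes out first.
There are 14 + 50 + 35 + 25 + 49 + 13 + 54 = 240 non-teal balls altogether.
After those, each further ball must be teal, so 240 + 3 = 243 draws guarantee 3 teal balls.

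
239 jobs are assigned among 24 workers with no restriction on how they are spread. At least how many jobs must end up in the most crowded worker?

The 24 workers are the holes and the 239 jobs are the pigeons.
If every worker held at most 9 jobs, the total would be at most 24 × 9 = 216, which is less than 239.
So some worker holds at least ⌈239/24⌉ = 10 jobs.

10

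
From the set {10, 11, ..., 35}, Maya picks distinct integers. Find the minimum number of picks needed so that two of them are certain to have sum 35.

19

A set avoiding the sum 35 can contain at most one of each pair {x, 35−x}, plus the 10 elements whose complement lies outside the range.
The integers 18, …, 35 (18 of them) are such a set: any two sum to at least 18+19 = 37 > 35.
Any 19th integer completes one of the 8 pairs, so 19 choices force a sum of 35.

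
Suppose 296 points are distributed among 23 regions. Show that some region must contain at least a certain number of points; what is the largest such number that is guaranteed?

The 23 regions are the holes and the 296 points are the pigeons.
If every region held at most 12 points, the total would be at most 23 × 12 = 276, which is less than 296.
So some region holds at least ⌈296/23⌉ = 13 points.

13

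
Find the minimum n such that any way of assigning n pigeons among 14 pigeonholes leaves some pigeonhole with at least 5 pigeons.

With 56 pigeons one could put exactly 4 in each of the 14 pigeonholes, and no pigeonhole would reach 5.
One more pigeon must land in a pigeonhole that already has 4, giving it 5.
So 14 × 4 + 1 = 57 pigeons are required.

57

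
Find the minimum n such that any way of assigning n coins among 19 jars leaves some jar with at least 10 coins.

With 171 coins one could put exactly 9 in each of the 19 jars, and no jar would reach 10.
Pigeonhole: one more coin must land in a jar that already has 9, giving it 10.
So 19 × 9 + 1 = 172 coins are required.

172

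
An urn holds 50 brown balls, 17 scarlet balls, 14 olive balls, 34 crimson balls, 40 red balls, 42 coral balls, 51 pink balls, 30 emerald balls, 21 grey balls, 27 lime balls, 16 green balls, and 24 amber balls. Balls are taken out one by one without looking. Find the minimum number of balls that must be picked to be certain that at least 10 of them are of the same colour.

109

By pigeonhole, put each drawn ball into a box by colour. The largest draw with every box below 10 takes min(count, 9) from each colour.
Σ min(cᵢ, 9) = 9 + 9 + 9 + 9 + 9 + 9 + 9 + 9 + 9 + 9 + 9 + 9 = 108.
Draw number 108 + 1 = 109 must push one box to 10.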